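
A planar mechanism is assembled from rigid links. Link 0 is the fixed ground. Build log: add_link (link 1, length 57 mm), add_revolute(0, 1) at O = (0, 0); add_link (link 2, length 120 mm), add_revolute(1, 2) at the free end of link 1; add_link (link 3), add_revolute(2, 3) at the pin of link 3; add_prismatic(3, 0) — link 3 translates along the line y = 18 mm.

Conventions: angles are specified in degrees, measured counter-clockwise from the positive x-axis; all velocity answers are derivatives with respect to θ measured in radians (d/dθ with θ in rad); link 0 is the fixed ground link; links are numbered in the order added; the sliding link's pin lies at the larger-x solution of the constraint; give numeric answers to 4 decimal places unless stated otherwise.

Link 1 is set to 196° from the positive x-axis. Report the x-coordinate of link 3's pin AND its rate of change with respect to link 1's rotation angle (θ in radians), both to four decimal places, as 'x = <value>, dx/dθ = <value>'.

geometry: r = 57 mm, L = 120 mm, e = 18 mm
crank pin P = (r cos θ, r sin θ) = (-54.791917, -15.711329)
h = r sin θ − e = -15.711329 − 18 = -33.711329
x = r cos θ + √(L² − h²) = -54.791917 + 115.167471 = 60.375554
dx/dθ = −r sin θ − h·r cos θ/√(L² − h²) (θ in radians; h = -33.711329) = -0.327126

x = 60.3756, dx/dθ = -0.3271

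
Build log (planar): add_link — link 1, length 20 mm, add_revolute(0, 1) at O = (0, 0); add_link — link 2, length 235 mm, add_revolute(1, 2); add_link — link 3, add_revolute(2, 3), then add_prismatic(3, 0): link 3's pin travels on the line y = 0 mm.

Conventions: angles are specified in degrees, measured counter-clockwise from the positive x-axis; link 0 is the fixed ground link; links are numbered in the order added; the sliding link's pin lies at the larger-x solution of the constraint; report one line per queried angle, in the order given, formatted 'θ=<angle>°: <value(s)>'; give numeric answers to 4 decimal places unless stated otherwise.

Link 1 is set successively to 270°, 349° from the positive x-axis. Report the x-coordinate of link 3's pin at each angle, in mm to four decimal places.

geometry: r = 20 mm, L = 235 mm, e = 0 mm
θ=270°: crank pin P = (r cos θ, r sin θ) = (-0.000000, -20.000000)
θ=270°: h = r sin θ − e = -20.000000 − 0 = -20.000000
θ=270°: x = r cos θ + √(L² − h²) = -0.000000 + 234.147389 = 234.147389
θ=349°: crank pin P = (r cos θ, r sin θ) = (19.632544, -3.816180)
θ=349°: h = r sin θ − e = -3.816180 − 0 = -3.816180
θ=349°: x = r cos θ + √(L² − h²) = 19.632544 + 234.969012 = 254.601556

θ=270°: 234.1474
θ=349°: 254.6016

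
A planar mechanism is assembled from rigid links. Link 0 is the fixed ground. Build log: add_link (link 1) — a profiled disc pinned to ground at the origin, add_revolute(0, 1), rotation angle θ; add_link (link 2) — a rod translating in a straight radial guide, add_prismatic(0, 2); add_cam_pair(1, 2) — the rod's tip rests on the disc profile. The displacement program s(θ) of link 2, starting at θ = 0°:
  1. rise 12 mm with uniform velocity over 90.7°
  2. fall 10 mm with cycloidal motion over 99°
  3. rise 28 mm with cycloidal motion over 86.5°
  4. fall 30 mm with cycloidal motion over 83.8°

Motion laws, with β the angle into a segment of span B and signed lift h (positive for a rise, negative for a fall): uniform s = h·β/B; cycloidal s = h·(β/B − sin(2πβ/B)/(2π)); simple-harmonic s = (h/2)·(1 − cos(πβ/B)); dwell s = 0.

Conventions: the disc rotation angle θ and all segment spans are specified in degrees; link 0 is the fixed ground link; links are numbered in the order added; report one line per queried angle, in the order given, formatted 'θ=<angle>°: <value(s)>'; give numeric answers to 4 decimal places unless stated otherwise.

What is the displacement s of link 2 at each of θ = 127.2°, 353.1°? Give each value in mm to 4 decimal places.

seg 1 [0°–90.7°] uniform, h=12: full span → s += 12 → s = 12.0000
seg 2 [90.7°–189.7°] cycloidal, h=-10: θ=127.2° here. β=36.5, B=99. -10·(0.3687 − sin(2π·0.3687)/(2π)) = -2.5177 → s = 9.4823
seg 2 [90.7°–189.7°] cycloidal, h=-10: full span → s += -10 → s = 2.0000
seg 3 [189.7°–276.2°] cycloidal, h=28: full span → s += 28 → s = 30.0000
seg 4 [276.2°–360°] cycloidal, h=-30: θ=353.1° here. β=76.9, B=83.8. -30·(0.9177 − sin(2π·0.9177)/(2π)) = -29.8913 → s = 0.1087

θ=127.2°: 9.4823
θ=353.1°: 0.1087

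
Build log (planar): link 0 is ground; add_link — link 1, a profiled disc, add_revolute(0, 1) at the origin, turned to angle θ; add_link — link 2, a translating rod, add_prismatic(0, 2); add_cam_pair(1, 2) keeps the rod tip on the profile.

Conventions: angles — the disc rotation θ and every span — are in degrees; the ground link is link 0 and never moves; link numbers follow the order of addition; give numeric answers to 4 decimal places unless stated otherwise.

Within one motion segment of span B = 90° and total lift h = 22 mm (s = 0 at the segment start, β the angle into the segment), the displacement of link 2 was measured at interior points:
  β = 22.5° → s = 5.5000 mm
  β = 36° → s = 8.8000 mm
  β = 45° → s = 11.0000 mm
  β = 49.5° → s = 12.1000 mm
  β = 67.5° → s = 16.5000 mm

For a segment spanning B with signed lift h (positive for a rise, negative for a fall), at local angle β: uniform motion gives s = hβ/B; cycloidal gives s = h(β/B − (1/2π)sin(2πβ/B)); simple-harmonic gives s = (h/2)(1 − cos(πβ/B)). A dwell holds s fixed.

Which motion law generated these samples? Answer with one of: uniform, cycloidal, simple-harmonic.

candidates at β/B = r: uniform s = h·r (linear in β); cycloidal s = h·(r − sin(2πr)/(2π)); simple-harmonic s = (h/2)(1 − cos(πr))
β=22.5°: printed 5.5000 | uniform 5.5000, cycloidal 1.9986, simple-harmonic 3.2218
β=36°: printed 8.8000 | uniform 8.8000, cycloidal 6.7419, simple-harmonic 7.6008
β=45°: printed 11.0000 | uniform 11.0000, cycloidal 11.0000, simple-harmonic 11.0000
β=49.5°: printed 12.1000 | uniform 12.1000, cycloidal 13.1820, simple-harmonic 12.7208
β=67.5°: printed 16.5000 | uniform 16.5000, cycloidal 20.0014, simple-harmonic 18.7782
only one law matches every sample → uniform

uniform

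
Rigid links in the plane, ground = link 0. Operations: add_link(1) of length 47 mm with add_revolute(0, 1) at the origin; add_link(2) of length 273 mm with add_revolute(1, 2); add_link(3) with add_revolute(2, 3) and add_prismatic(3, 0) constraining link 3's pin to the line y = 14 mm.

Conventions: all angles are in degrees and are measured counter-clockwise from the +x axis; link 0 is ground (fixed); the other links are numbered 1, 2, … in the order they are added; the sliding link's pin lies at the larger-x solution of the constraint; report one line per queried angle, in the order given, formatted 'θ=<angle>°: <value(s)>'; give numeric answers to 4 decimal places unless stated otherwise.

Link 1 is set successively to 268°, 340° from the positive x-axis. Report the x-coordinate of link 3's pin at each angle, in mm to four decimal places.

geometry: r = 47 mm, L = 273 mm, e = 14 mm
θ=268°: crank pin P = (r cos θ, r sin θ) = (-1.640276, -46.971369)
θ=268°: h = r sin θ − e = -46.971369 − 14 = -60.971369
θ=268°: x = r cos θ + √(L² − h²) = -1.640276 + 266.104288 = 264.464012
θ=340°: crank pin P = (r cos θ, r sin θ) = (44.165553, -16.074947)
θ=340°: h = r sin θ − e = -16.074947 − 14 = -30.074947
θ=340°: x = r cos θ + √(L² − h²) = 44.165553 + 271.338345 = 315.503898

θ=268°: 264.4640
θ=340°: 315.5039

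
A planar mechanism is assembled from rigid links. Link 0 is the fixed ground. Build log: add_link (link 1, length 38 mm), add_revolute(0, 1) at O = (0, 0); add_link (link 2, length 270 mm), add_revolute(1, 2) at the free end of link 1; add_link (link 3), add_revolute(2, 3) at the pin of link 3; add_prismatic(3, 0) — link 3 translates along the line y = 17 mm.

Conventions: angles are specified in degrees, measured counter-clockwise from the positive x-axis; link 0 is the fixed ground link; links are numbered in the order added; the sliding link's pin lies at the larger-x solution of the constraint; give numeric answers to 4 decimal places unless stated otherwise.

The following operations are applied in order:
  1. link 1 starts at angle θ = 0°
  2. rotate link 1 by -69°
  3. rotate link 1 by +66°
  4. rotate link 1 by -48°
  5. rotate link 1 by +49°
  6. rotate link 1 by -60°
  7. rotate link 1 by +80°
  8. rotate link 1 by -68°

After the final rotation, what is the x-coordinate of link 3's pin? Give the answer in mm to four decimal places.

geometry: r = 38 mm, L = 270 mm, e = 17 mm; θ starts at 0°
rotate link 1 by -69°: θ ← 0° -69° = -69°
rotate link 1 by +66°: θ ← -69° +66° = -3°
rotate link 1 by -48°: θ ← -3° -48° = -51°
rotate link 1 by +49°: θ ← -51° +49° = -2°
rotate link 1 by -60°: θ ← -2° -60° = -62°
rotate link 1 by +80°: θ ← -62° +80° = 18°
rotate link 1 by -68°: θ ← 18° -68° = -50°
crank pin P = (r cos θ, r sin θ) = (24.425929, -29.109689)
h = r sin θ − e = -29.109689 − 17 = -46.109689
x = r cos θ + √(L² − h²) = 24.425929 + 266.033638 = 290.459567

290.4596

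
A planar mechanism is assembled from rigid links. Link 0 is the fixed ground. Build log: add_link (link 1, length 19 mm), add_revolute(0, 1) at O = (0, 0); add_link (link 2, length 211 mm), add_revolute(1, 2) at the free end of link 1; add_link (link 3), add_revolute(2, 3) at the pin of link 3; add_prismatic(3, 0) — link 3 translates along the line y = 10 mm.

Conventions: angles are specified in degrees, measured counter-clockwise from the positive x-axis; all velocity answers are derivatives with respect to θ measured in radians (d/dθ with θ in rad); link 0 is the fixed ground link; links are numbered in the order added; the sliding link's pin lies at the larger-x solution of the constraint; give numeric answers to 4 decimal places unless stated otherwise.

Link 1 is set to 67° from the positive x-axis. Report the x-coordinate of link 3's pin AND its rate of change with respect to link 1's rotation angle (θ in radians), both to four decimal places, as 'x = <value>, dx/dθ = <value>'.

geometry: r = 19 mm, L = 211 mm, e = 10 mm
crank pin P = (r cos θ, r sin θ) = (7.423891, 17.489592)
h = r sin θ − e = 17.489592 − 10 = 7.489592
x = r cos θ + √(L² − h²) = 7.423891 + 210.867034 = 218.290925
dx/dθ = −r sin θ − h·r cos θ/√(L² − h²) (θ in radians; h = 7.489592) = -17.753275

x = 218.2909, dx/dθ = -17.7533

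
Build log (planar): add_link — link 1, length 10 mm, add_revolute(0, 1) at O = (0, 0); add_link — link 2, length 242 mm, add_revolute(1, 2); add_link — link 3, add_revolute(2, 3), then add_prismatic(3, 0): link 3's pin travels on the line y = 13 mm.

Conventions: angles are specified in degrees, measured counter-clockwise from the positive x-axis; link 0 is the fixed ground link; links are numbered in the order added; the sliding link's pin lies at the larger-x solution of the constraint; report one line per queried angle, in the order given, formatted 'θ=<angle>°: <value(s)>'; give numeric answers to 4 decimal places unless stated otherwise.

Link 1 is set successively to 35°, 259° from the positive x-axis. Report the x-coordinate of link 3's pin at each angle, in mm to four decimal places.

geometry: r = 10 mm, L = 242 mm, e = 13 mm
θ=35°: crank pin P = (r cos θ, r sin θ) = (8.191520, 5.735764)
θ=35°: h = r sin θ − e = 5.735764 − 13 = -7.264236
θ=35°: x = r cos θ + √(L² − h²) = 8.191520 + 241.890948 = 250.082469
θ=259°: crank pin P = (r cos θ, r sin θ) = (-1.908090, -9.816272)
θ=259°: h = r sin θ − e = -9.816272 − 13 = -22.816272
θ=259°: x = r cos θ + √(L² − h²) = -1.908090 + 240.922016 = 239.013926

θ=35°: 250.0825
θ=259°: 239.0139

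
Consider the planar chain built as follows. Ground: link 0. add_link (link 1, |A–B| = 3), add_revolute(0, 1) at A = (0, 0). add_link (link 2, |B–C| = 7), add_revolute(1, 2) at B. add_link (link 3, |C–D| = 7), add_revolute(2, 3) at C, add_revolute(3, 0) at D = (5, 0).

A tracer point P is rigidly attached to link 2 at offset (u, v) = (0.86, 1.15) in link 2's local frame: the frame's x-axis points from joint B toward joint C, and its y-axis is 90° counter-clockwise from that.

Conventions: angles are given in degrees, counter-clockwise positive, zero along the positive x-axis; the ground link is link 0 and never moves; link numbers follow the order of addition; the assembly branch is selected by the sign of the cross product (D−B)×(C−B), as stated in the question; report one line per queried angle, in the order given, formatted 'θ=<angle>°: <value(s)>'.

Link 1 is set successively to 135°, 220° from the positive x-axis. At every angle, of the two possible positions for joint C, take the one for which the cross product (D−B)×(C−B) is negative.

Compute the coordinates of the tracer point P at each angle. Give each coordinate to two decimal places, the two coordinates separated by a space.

A=(0,0), D=(5.00,0)
θ=135°: B = A + 3.00·(cos135°, sin135°) = (-2.1213, 2.1213)
θ=135°: |BD| = 7.4306
θ=135°: circle(B,7.00) ∩ circle(D,7.00): a=3.7153, h=5.9327
θ=135°:   candidates: C₊=(3.1330,6.7464) cross=44.083; C₋=(-0.2544,-4.6251) cross=-44.083
θ=135°:   branch - wants cross < 0 → take C=(-0.2544,-4.6251) (cross=-44.083)
θ=135°: ex = (C−B)/|BC| = (0.2667,-0.9638); ey = (0.9638,0.2667)
θ=135°: P = B + 0.86·ex + 1.15·ey = (-0.7836,1.5992)
θ=220°: B = A + 3.00·(cos220°, sin220°) = (-2.2981, -1.9284)
θ=220°: |BD| = 7.5486
θ=220°: circle(B,7.00) ∩ circle(D,7.00): a=3.7743, h=5.8953
θ=220°:   candidates: C₊=(-0.1551,4.7355) cross=44.501; C₋=(2.8569,-6.6639) cross=-44.501
θ=220°:   branch - wants cross < 0 → take C=(2.8569,-6.6639) (cross=-44.501)
θ=220°: ex = (C−B)/|BC| = (0.7364,-0.6765); ey = (0.6765,0.7364)
θ=220°: P = B + 0.86·ex + 1.15·ey = (-0.8868,-1.6632)

θ=135°: -0.78 1.60
θ=220°: -0.89 -1.66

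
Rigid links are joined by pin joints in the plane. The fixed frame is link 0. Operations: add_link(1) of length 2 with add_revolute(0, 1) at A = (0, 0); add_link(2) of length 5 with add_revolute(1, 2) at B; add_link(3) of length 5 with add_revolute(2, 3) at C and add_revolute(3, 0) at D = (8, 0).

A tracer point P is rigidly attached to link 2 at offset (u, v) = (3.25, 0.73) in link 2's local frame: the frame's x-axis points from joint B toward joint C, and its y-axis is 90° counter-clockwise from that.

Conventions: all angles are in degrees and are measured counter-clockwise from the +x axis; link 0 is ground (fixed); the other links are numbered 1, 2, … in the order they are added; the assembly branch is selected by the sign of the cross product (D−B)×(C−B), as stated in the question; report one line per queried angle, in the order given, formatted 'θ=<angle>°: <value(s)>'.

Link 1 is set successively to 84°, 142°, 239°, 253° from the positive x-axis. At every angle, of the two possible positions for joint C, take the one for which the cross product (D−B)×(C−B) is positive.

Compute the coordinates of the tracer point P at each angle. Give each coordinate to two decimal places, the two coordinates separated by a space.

A=(0,0), D=(8.00,0)
θ=84°: B = A + 2.00·(cos84°, sin84°) = (0.2091, 1.9890)
θ=84°: |BD| = 8.0408
θ=84°: circle(B,5.00) ∩ circle(D,5.00): a=4.0204, h=2.9726
θ=84°:   candidates: C₊=(4.8398,3.8747) cross=23.902; C₋=(3.3692,-1.8857) cross=-23.902
θ=84°:   branch + wants cross > 0 → take C=(4.8398,3.8747) (cross=23.902)
θ=84°: ex = (C−B)/|BC| = (0.9262,0.3771); ey = (-0.3771,0.9262)
θ=84°: P = B + 3.25·ex + 0.73·ey = (2.9438,3.8908)
θ=142°: B = A + 2.00·(cos142°, sin142°) = (-1.5760, 1.2313)
θ=142°: |BD| = 9.6549
θ=142°: circle(B,5.00) ∩ circle(D,5.00): a=4.8274, h=1.3023
θ=142°:   candidates: C₊=(3.3781,1.9073) cross=12.573; C₋=(3.0459,-0.6760) cross=-12.573
θ=142°:   branch + wants cross > 0 → take C=(3.3781,1.9073) (cross=12.573)
θ=142°: ex = (C−B)/|BC| = (0.9908,0.1352); ey = (-0.1352,0.9908)
θ=142°: P = B + 3.25·ex + 0.73·ey = (1.5454,2.3940)
θ=239°: B = A + 2.00·(cos239°, sin239°) = (-1.0301, -1.7143)
θ=239°: |BD| = 9.1914
θ=239°: circle(B,5.00) ∩ circle(D,5.00): a=4.5957, h=1.9697
θ=239°:   candidates: C₊=(3.1176,1.0780) cross=18.104; C₋=(3.8523,-2.7923) cross=-18.104
θ=239°:   branch + wants cross > 0 → take C=(3.1176,1.0780) (cross=18.104)
θ=239°: ex = (C−B)/|BC| = (0.8295,0.5585); ey = (-0.5585,0.8295)
θ=239°: P = B + 3.25·ex + 0.73·ey = (1.2582,0.7062)
θ=253°: B = A + 2.00·(cos253°, sin253°) = (-0.5847, -1.9126)
θ=253°: |BD| = 8.7952
θ=253°: circle(B,5.00) ∩ circle(D,5.00): a=4.3976, h=2.3793
θ=253°:   candidates: C₊=(3.1902,1.3660) cross=20.926; C₋=(4.2250,-3.2787) cross=-20.926
θ=253°:   branch + wants cross > 0 → take C=(3.1902,1.3660) (cross=20.926)
θ=253°: ex = (C−B)/|BC| = (0.7550,0.6557); ey = (-0.6557,0.7550)
θ=253°: P = B + 3.25·ex + 0.73·ey = (1.3903,0.7697)

θ=84°: 2.94 3.89
θ=142°: 1.55 2.39
θ=239°: 1.26 0.71
θ=253°: 1.39 0.77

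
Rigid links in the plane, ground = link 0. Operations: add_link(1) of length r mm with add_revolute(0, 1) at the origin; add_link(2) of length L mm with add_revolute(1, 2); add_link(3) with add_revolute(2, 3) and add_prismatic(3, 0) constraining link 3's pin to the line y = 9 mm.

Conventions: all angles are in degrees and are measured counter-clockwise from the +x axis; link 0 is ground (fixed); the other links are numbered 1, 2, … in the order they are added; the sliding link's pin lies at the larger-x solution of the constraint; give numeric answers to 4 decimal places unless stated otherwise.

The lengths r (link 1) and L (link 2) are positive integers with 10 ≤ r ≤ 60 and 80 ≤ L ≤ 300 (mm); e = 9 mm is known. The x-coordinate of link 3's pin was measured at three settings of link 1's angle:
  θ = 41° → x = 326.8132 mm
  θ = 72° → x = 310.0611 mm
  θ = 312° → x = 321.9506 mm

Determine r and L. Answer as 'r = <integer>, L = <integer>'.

constraint per measurement: (x − r cos θ)² + (r sin θ − e)² = L²
subtracting the θ₁ and θ₂ equations cancels the r² and L² terms:
r = (x₁² − x₂²) / (2[(x₁cos θ₁ + e sin θ₁) − (x₂cos θ₂ + e sin θ₂)]) = 36.0001 → r = 36
L² = (x₁ − r cos θ₁)² + (r sin θ₁ − e)² = 90000.0096 → L = 300.0000 → L = 300
check at θ₃=312°: x = 321.9506 (printed 321.9506) ✓

r = 36, L = 300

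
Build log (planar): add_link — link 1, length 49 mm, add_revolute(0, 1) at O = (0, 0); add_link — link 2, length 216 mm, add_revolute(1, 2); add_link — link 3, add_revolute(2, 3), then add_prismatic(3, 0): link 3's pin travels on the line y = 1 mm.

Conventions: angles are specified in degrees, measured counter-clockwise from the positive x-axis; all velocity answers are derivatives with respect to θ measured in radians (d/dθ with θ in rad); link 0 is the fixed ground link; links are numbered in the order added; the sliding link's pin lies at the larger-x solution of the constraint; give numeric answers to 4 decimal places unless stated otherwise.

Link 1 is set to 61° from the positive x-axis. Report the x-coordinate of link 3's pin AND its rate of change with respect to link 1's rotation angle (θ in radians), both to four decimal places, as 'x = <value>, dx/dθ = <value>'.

geometry: r = 49 mm, L = 216 mm, e = 1 mm
crank pin P = (r cos θ, r sin θ) = (23.755671, 42.856366)
h = r sin θ − e = 42.856366 − 1 = 41.856366
x = r cos θ + √(L² − h²) = 23.755671 + 211.905745 = 235.661416
dx/dθ = −r sin θ − h·r cos θ/√(L² − h²) (θ in radians; h = 41.856366) = -47.548669

x = 235.6614, dx/dθ = -47.5487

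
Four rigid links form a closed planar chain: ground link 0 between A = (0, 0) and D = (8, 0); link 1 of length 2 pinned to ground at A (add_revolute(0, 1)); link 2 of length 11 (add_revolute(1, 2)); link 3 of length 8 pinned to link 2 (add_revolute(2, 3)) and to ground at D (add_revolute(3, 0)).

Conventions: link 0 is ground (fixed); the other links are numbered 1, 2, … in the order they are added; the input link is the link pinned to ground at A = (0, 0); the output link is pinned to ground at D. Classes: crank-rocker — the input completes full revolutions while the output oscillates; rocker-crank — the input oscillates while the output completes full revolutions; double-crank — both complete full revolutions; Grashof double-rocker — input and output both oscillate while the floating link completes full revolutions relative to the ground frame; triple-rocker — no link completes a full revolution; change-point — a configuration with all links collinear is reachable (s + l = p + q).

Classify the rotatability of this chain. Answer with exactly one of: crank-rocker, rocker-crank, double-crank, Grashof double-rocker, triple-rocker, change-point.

lengths: ground=8, input=2, coupler=11, output=8
sorted: s=2 (shortest), l=11 (longest), p+q=16
s + l = 13 vs p + q = 16
s + l < p + q (Grashof) with shortest = input link → crank-rocker

crank-rocker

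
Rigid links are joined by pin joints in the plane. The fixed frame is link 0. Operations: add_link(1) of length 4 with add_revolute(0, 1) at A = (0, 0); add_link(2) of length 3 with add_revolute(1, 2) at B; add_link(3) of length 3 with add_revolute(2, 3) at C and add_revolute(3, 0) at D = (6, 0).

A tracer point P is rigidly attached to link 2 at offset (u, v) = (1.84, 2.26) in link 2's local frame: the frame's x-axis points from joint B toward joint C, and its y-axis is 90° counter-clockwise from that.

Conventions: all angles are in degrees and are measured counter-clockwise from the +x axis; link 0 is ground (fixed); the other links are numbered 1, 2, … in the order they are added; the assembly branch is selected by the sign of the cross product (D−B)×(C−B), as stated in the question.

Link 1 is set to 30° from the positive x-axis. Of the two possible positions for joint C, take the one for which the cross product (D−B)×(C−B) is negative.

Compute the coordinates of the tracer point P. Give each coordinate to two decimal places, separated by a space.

A=(0,0), D=(6.00,0)
B = A + 4.00·(cos30°, sin30°) = (3.4641, 2.0000)
|BD| = 3.2297
circle(B,3.00) ∩ circle(D,3.00): a=1.6148, h=2.5283
  candidates: C₊=(6.2977,2.9852) cross=8.166; C₋=(3.1664,-0.9852) cross=-8.166
  branch - wants cross < 0 → take C=(3.1664,-0.9852) (cross=-8.166)
ex = (C−B)/|BC| = (-0.0992,-0.9951); ey = (0.9951,-0.0992)
P = B + 1.84·ex + 2.26·ey = (5.5303,-0.0552)

5.53 -0.06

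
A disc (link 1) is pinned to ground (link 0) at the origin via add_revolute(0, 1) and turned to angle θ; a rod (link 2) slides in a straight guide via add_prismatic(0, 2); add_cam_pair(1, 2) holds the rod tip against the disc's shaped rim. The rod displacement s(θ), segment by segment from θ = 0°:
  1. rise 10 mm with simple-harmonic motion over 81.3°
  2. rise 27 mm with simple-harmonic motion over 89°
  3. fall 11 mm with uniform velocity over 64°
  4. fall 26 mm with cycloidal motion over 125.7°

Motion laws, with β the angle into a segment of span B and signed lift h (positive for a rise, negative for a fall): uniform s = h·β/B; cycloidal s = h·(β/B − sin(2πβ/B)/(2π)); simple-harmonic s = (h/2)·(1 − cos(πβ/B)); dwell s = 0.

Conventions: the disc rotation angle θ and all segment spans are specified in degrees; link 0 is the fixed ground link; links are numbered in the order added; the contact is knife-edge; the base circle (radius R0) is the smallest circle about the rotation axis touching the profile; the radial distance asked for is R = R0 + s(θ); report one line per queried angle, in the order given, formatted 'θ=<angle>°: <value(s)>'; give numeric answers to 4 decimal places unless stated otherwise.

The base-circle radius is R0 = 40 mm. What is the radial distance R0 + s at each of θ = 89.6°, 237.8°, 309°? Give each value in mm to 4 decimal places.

segment 1 (0° to 81.3°, simple-harmonic, h = 10) is passed completely: s = 0.0000 + (10) = 10.0000
θ = 89.6° falls in segment 2 (81.3° to 170.3°, simple-harmonic, h = 27): β = 89.6 − 81.3 = 8.3°, B = 89°; Δs = 27/2·(1 − cos(π·0.0933)) = 0.5753; s = 10.0000 + 0.5753 = 10.5753
segment 2 (81.3° to 170.3°, simple-harmonic, h = 27) is passed completely: s = 10.0000 + (27) = 37.0000
segment 3 (170.3° to 234.3°, uniform, h = -11) is passed completely: s = 37.0000 + (-11) = 26.0000
θ = 237.8° falls in segment 4 (234.3° to 360°, cycloidal, h = -26): β = 237.8 − 234.3 = 3.5°, B = 125.7°; Δs = -26·(0.0278 − sin(2π·0.0278)/(2π)) = -0.0037; s = 26.0000 − 0.0037 = 25.9963
θ = 309° falls in segment 4 (234.3° to 360°, cycloidal, h = -26): β = 309 − 234.3 = 74.7°, B = 125.7°; Δs = -26·(0.5943 − sin(2π·0.5943)/(2π)) = -17.7613; s = 26.0000 − 17.7613 = 8.2387
θ=89.6°: R = R0 + s = 40 + 10.5753 = 50.5753
θ=237.8°: R = R0 + s = 40 + 25.9963 = 65.9963
θ=309°: R = R0 + s = 40 + 8.2387 = 48.2387

θ=89.6°: 50.5753
θ=237.8°: 65.9963
θ=309°: 48.2387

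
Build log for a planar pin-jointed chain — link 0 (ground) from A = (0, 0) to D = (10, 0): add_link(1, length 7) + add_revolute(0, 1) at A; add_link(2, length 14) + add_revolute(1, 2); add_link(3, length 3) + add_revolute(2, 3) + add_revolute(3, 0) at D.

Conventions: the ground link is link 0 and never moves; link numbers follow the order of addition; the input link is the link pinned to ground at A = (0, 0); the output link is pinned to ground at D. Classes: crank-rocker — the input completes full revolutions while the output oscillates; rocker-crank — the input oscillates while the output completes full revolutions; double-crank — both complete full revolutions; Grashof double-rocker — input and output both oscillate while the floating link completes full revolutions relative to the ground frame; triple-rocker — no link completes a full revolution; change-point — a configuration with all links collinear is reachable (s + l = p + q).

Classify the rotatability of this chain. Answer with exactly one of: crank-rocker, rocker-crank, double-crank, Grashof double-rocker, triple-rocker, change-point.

lengths: ground=10, input=7, coupler=14, output=3
sorted: s=3 (shortest), l=14 (longest), p+q=17
s + l = 17 vs p + q = 17
s + l = p + q → change-point (collinear configuration reachable)

change-point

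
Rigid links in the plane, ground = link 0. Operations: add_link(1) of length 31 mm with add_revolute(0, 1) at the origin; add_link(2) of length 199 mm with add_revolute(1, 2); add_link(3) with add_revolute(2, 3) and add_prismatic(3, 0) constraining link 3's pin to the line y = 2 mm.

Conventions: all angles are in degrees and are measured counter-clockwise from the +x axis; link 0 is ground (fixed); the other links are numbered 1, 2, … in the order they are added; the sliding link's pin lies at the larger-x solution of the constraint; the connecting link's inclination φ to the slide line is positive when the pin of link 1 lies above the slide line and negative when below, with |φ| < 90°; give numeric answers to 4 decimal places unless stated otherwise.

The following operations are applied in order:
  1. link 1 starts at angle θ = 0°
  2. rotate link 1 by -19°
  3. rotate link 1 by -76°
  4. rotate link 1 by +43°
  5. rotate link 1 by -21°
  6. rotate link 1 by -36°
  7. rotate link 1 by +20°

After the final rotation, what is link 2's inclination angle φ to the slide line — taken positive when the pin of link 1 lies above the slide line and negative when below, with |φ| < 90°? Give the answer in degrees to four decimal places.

geometry: r = 31 mm, L = 199 mm, e = 2 mm; θ starts at 0°
rotate link 1 by -19°: θ ← 0° -19° = -19°
rotate link 1 by -76°: θ ← -19° -76° = -95°
rotate link 1 by +43°: θ ← -95° +43° = -52°
rotate link 1 by -21°: θ ← -52° -21° = -73°
rotate link 1 by -36°: θ ← -73° -36° = -109°
rotate link 1 by +20°: θ ← -109° +20° = -89°
h = r sin θ − e = -30.995279 − 2 = -32.995279
sin φ = h / L = -32.995279 / 199 = -0.16580542
φ = arcsin(-0.16580542) = -9.544026°

-9.5440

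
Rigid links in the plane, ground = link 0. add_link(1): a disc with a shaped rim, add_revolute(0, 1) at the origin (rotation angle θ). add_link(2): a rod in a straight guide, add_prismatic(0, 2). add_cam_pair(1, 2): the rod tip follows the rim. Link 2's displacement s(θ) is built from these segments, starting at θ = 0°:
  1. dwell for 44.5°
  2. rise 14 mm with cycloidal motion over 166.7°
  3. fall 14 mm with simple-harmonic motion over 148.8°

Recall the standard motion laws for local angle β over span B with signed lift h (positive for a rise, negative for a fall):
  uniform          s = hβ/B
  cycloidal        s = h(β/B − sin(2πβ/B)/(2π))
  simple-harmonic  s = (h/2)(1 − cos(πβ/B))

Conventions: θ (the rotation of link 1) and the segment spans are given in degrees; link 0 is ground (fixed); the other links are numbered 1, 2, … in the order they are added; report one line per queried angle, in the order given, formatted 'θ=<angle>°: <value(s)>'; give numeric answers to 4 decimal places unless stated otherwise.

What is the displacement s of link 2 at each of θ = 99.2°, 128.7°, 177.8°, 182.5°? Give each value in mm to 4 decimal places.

segment 1 (0° to 44.5°, dwell): s unchanged at 0.0000
θ = 99.2° falls in segment 2 (44.5° to 211.2°, cycloidal, h = 14): β = 99.2 − 44.5 = 54.7°, B = 166.7°; Δs = 14·(0.3281 − sin(2π·0.3281)/(2π)) = 2.6289; s = 0.0000 + 2.6289 = 2.6289
θ = 128.7° falls in segment 2 (44.5° to 211.2°, cycloidal, h = 14): β = 128.7 − 44.5 = 84.2°, B = 166.7°; Δs = 14·(0.5051 − sin(2π·0.5051)/(2π)) = 7.1428; s = 0.0000 + 7.1428 = 7.1428
θ = 177.8° falls in segment 2 (44.5° to 211.2°, cycloidal, h = 14): β = 177.8 − 44.5 = 133.3°, B = 166.7°; Δs = 14·(0.7996 − sin(2π·0.7996)/(2π)) = 13.3156; s = 0.0000 + 13.3156 = 13.3156
θ = 182.5° falls in segment 2 (44.5° to 211.2°, cycloidal, h = 14): β = 182.5 − 44.5 = 138°, B = 166.7°; Δs = 14·(0.8278 − sin(2π·0.8278)/(2π)) = 13.5567; s = 0.0000 + 13.5567 = 13.5567

θ=99.2°: 2.6289
θ=128.7°: 7.1428
θ=177.8°: 13.3156
θ=182.5°: 13.5567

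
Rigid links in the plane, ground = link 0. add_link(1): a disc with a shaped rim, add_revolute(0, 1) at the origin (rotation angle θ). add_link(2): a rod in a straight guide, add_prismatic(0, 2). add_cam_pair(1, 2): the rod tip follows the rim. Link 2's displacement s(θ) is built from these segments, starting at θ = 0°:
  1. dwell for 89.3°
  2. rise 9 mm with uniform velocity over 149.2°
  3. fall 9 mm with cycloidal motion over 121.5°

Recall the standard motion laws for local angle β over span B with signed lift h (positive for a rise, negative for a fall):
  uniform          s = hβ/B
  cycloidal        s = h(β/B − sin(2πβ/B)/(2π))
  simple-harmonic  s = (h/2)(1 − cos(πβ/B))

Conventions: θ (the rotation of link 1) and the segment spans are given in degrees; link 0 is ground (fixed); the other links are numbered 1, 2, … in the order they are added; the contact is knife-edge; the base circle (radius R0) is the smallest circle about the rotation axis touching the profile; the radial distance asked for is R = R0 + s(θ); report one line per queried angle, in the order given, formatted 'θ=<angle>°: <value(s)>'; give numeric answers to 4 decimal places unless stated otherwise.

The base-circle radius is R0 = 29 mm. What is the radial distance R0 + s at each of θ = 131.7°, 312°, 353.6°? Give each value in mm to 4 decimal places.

segment 1 (0° to 89.3°, dwell): s unchanged at 0.0000
θ = 131.7° falls in segment 2 (89.3° to 238.5°, uniform, h = 9): β = 131.7 − 89.3 = 42.4°, B = 149.2°; Δs = 9·42.4/149.2 = 2.5576; s = 0.0000 + 2.5576 = 2.5576
segment 2 (89.3° to 238.5°, uniform, h = 9) is passed completely: s = 0.0000 + (9) = 9.0000
θ = 312° falls in segment 3 (238.5° to 360°, cycloidal, h = -9): β = 312 − 238.5 = 73.5°, B = 121.5°; Δs = -9·(0.6049 − sin(2π·0.6049)/(2π)) = -6.3219; s = 9.0000 − 6.3219 = 2.6781
θ = 353.6° falls in segment 3 (238.5° to 360°, cycloidal, h = -9): β = 353.6 − 238.5 = 115.1°, B = 121.5°; Δs = -9·(0.9473 − sin(2π·0.9473)/(2π)) = -8.9914; s = 9.0000 − 8.9914 = 0.0086
θ=131.7°: R = R0 + s = 29 + 2.5576 = 31.5576
θ=312°: R = R0 + s = 29 + 2.6781 = 31.6781
θ=353.6°: R = R0 + s = 29 + 0.0086 = 29.0086

θ=131.7°: 31.5576
θ=312°: 31.6781
θ=353.6°: 29.0086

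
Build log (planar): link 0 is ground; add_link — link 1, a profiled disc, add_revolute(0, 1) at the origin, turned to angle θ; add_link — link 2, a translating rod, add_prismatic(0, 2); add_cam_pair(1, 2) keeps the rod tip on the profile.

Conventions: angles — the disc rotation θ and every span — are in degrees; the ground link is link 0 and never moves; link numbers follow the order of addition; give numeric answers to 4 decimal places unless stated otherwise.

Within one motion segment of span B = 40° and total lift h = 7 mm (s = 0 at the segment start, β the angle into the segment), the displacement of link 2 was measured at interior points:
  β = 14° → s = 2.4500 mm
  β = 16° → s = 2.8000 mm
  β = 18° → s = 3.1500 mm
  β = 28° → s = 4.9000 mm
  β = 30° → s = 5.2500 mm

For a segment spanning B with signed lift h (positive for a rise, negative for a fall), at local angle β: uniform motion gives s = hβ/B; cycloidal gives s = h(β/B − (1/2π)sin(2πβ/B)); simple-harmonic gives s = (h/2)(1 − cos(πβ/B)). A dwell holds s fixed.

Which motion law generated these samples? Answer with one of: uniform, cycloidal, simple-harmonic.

candidates at β/B = r: uniform s = h·r (linear in β); cycloidal s = h·(r − sin(2πr)/(2π)); simple-harmonic s = (h/2)(1 − cos(πr))
β=14°: printed 2.4500 | uniform 2.4500, cycloidal 1.5487, simple-harmonic 1.9110
β=16°: printed 2.8000 | uniform 2.8000, cycloidal 2.1452, simple-harmonic 2.4184
β=18°: printed 3.1500 | uniform 3.1500, cycloidal 2.8057, simple-harmonic 2.9525
β=28°: printed 4.9000 | uniform 4.9000, cycloidal 5.9596, simple-harmonic 5.5572
β=30°: printed 5.2500 | uniform 5.2500, cycloidal 6.3641, simple-harmonic 5.9749
only one law matches every sample → uniform

uniform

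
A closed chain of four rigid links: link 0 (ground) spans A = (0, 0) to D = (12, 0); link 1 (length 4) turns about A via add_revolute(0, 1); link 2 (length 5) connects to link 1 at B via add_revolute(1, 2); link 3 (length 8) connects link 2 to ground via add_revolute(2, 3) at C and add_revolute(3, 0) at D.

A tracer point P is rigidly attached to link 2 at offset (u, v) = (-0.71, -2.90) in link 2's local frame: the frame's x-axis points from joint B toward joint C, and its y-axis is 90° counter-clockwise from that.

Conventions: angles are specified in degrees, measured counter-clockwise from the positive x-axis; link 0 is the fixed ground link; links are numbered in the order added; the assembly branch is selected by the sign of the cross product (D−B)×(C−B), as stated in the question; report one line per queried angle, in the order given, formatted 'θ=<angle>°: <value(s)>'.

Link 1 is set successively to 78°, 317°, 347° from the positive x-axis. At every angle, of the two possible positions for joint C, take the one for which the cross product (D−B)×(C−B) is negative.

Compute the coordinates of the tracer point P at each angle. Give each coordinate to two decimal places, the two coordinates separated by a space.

A=(0,0), D=(12.00,0)
θ=78°: B = A + 4.00·(cos78°, sin78°) = (0.8316, 3.9126)
θ=78°: |BD| = 11.8339
θ=78°: circle(B,5.00) ∩ circle(D,8.00): a=4.2691, h=2.6028
θ=78°:   candidates: C₊=(5.7212,4.9575) cross=30.801; C₋=(4.0001,0.0447) cross=-30.801
θ=78°:   branch - wants cross < 0 → take C=(4.0001,0.0447) (cross=-30.801)
θ=78°: ex = (C−B)/|BC| = (0.6337,-0.7736); ey = (0.7736,0.6337)
θ=78°: P = B + -0.71·ex + -2.90·ey = (-1.8617,2.6241)
θ=317°: B = A + 4.00·(cos317°, sin317°) = (2.9254, -2.7280)
θ=317°: |BD| = 9.4758
θ=317°: circle(B,5.00) ∩ circle(D,8.00): a=2.6800, h=4.2211
θ=317°:   candidates: C₊=(4.2767,2.0859) cross=39.998; C₋=(6.7072,-5.9988) cross=-39.998
θ=317°:   branch - wants cross < 0 → take C=(6.7072,-5.9988) (cross=-39.998)
θ=317°: ex = (C−B)/|BC| = (0.7564,-0.6542); ey = (0.6542,0.7564)
θ=317°: P = B + -0.71·ex + -2.90·ey = (0.4913,-4.4570)
θ=347°: B = A + 4.00·(cos347°, sin347°) = (3.8975, -0.8998)
θ=347°: |BD| = 8.1523
θ=347°: circle(B,5.00) ∩ circle(D,8.00): a=1.6842, h=4.7078
θ=347°:   candidates: C₊=(5.0518,3.9651) cross=38.380; C₋=(6.0910,-5.3930) cross=-38.380
θ=347°:   branch - wants cross < 0 → take C=(6.0910,-5.3930) (cross=-38.380)
θ=347°: ex = (C−B)/|BC| = (0.4387,-0.8986); ey = (0.8986,0.4387)
θ=347°: P = B + -0.71·ex + -2.90·ey = (0.9800,-1.5340)

θ=78°: -1.86 2.62
θ=317°: 0.49 -4.46
θ=347°: 0.98 -1.53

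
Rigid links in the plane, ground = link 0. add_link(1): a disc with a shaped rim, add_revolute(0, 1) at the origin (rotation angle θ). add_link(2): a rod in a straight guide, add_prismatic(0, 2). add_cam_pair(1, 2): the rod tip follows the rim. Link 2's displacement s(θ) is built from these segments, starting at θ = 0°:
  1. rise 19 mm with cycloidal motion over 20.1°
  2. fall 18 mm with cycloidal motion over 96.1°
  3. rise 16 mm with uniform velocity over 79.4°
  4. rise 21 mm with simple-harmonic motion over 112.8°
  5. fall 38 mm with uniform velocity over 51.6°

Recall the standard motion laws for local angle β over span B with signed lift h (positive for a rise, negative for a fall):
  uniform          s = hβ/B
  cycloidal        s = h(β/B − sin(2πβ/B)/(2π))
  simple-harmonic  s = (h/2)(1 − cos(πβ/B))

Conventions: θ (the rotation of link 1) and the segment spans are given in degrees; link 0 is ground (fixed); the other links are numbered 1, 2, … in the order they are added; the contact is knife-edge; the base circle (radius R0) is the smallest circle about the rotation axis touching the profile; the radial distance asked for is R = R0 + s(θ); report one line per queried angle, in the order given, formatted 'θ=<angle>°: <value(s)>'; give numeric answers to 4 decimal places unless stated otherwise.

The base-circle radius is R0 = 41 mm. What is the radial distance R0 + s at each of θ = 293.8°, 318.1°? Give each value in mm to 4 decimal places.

segment 1 (0° to 20.1°, cycloidal, h = 19) is passed completely: s = 0.0000 + (19) = 19.0000
segment 2 (20.1° to 116.2°, cycloidal, h = -18) is passed completely: s = 19.0000 + (-18) = 1.0000
segment 3 (116.2° to 195.6°, uniform, h = 16) is passed completely: s = 1.0000 + (16) = 17.0000
θ = 293.8° falls in segment 4 (195.6° to 308.4°, simple-harmonic, h = 21): β = 293.8 − 195.6 = 98.2°, B = 112.8°; Δs = 21/2·(1 − cos(π·0.8706)) = 20.1438; s = 17.0000 + 20.1438 = 37.1438
segment 4 (195.6° to 308.4°, simple-harmonic, h = 21) is passed completely: s = 17.0000 + (21) = 38.0000
θ = 318.1° falls in segment 5 (308.4° to 360°, uniform, h = -38): β = 318.1 − 308.4 = 9.7°, B = 51.6°; Δs = -38·9.7/51.6 = -7.1434; s = 38.0000 − 7.1434 = 30.8566
θ=293.8°: R = R0 + s = 41 + 37.1438 = 78.1438
θ=318.1°: R = R0 + s = 41 + 30.8566 = 71.8566

θ=293.8°: 78.1438
θ=318.1°: 71.8566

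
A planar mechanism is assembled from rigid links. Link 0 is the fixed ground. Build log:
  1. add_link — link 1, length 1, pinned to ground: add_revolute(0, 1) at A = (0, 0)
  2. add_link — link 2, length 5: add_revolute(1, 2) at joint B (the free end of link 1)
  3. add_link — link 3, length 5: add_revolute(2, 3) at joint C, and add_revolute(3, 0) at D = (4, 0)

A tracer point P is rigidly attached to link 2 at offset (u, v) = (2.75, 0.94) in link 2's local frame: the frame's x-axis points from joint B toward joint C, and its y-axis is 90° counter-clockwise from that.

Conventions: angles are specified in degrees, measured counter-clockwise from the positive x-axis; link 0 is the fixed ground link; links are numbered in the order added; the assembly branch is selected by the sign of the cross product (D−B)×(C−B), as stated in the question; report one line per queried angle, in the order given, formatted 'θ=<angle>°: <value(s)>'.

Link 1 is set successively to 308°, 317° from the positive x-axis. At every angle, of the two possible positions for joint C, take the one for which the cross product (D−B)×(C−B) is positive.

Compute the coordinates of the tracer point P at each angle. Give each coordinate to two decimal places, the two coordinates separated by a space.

A=(0,0), D=(4.00,0)
θ=308°: B = A + 1.00·(cos308°, sin308°) = (0.6157, -0.7880)
θ=308°: |BD| = 3.4749
θ=308°: circle(B,5.00) ∩ circle(D,5.00): a=1.7374, h=4.6884
θ=308°:   candidates: C₊=(1.2446,4.1723) cross=16.292; C₋=(3.3710,-4.9603) cross=-16.292
θ=308°:   branch + wants cross > 0 → take C=(1.2446,4.1723) (cross=16.292)
θ=308°: ex = (C−B)/|BC| = (0.1258,0.9921); ey = (-0.9921,0.1258)
θ=308°: P = B + 2.75·ex + 0.94·ey = (0.0291,2.0584)
θ=317°: B = A + 1.00·(cos317°, sin317°) = (0.7314, -0.6820)
θ=317°: |BD| = 3.3390
θ=317°: circle(B,5.00) ∩ circle(D,5.00): a=1.6695, h=4.7130
θ=317°:   candidates: C₊=(1.4030,4.2727) cross=15.737; C₋=(3.3283,-4.9547) cross=-15.737
θ=317°:   branch + wants cross > 0 → take C=(1.4030,4.2727) (cross=15.737)
θ=317°: ex = (C−B)/|BC| = (0.1343,0.9909); ey = (-0.9909,0.1343)
θ=317°: P = B + 2.75·ex + 0.94·ey = (0.1693,2.1694)

θ=308°: 0.03 2.06
θ=317°: 0.17 2.17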